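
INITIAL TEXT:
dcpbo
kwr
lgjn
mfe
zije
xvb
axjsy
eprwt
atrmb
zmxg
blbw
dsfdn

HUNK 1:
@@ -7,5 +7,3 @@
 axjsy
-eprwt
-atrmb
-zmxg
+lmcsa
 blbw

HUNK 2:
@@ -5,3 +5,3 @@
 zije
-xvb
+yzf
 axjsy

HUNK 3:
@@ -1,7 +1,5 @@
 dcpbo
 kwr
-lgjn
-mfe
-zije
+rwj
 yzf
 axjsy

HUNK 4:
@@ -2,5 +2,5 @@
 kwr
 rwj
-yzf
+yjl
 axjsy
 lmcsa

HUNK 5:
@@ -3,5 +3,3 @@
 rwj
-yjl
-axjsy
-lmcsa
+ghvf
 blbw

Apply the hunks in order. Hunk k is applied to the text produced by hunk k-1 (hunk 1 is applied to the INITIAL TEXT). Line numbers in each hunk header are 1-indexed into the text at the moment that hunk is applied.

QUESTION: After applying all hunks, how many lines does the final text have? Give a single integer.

Answer: 6

Derivation:
Hunk 1: at line 7 remove [eprwt,atrmb,zmxg] add [lmcsa] -> 10 lines: dcpbo kwr lgjn mfe zije xvb axjsy lmcsa blbw dsfdn
Hunk 2: at line 5 remove [xvb] add [yzf] -> 10 lines: dcpbo kwr lgjn mfe zije yzf axjsy lmcsa blbw dsfdn
Hunk 3: at line 1 remove [lgjn,mfe,zije] add [rwj] -> 8 lines: dcpbo kwr rwj yzf axjsy lmcsa blbw dsfdn
Hunk 4: at line 2 remove [yzf] add [yjl] -> 8 lines: dcpbo kwr rwj yjl axjsy lmcsa blbw dsfdn
Hunk 5: at line 3 remove [yjl,axjsy,lmcsa] add [ghvf] -> 6 lines: dcpbo kwr rwj ghvf blbw dsfdn
Final line count: 6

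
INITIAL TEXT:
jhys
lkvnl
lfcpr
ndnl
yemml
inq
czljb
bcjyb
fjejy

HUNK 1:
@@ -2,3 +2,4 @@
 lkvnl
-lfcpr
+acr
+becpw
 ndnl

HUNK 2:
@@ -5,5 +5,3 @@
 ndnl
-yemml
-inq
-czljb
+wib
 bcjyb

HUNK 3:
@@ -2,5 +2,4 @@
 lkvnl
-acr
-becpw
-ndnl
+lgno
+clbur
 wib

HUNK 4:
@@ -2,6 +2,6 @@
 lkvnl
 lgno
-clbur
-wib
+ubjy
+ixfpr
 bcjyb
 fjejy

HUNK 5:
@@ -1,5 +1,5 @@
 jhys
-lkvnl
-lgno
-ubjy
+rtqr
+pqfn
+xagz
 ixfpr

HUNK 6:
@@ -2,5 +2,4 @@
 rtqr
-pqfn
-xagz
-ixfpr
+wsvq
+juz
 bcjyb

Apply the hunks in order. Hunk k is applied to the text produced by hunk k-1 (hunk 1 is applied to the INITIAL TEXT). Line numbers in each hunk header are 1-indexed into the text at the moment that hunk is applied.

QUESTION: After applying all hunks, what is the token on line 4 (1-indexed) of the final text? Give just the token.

Hunk 1: at line 2 remove [lfcpr] add [acr,becpw] -> 10 lines: jhys lkvnl acr becpw ndnl yemml inq czljb bcjyb fjejy
Hunk 2: at line 5 remove [yemml,inq,czljb] add [wib] -> 8 lines: jhys lkvnl acr becpw ndnl wib bcjyb fjejy
Hunk 3: at line 2 remove [acr,becpw,ndnl] add [lgno,clbur] -> 7 lines: jhys lkvnl lgno clbur wib bcjyb fjejy
Hunk 4: at line 2 remove [clbur,wib] add [ubjy,ixfpr] -> 7 lines: jhys lkvnl lgno ubjy ixfpr bcjyb fjejy
Hunk 5: at line 1 remove [lkvnl,lgno,ubjy] add [rtqr,pqfn,xagz] -> 7 lines: jhys rtqr pqfn xagz ixfpr bcjyb fjejy
Hunk 6: at line 2 remove [pqfn,xagz,ixfpr] add [wsvq,juz] -> 6 lines: jhys rtqr wsvq juz bcjyb fjejy
Final line 4: juz

Answer: juz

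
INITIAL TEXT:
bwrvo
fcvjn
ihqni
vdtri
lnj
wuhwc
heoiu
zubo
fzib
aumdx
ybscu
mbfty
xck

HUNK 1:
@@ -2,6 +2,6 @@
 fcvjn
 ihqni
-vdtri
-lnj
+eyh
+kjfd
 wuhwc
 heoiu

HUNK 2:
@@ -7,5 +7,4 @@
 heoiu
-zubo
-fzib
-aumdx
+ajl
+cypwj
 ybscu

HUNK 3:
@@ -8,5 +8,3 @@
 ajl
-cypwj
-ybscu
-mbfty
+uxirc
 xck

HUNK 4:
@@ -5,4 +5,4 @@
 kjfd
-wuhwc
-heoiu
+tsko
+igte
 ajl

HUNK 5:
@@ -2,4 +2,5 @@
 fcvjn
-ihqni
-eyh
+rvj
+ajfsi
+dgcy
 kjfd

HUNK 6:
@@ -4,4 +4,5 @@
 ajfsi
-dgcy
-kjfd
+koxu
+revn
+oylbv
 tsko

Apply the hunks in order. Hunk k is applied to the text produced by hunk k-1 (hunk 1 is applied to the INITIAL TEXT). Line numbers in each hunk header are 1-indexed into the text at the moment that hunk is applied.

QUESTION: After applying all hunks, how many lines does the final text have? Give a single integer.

Hunk 1: at line 2 remove [vdtri,lnj] add [eyh,kjfd] -> 13 lines: bwrvo fcvjn ihqni eyh kjfd wuhwc heoiu zubo fzib aumdx ybscu mbfty xck
Hunk 2: at line 7 remove [zubo,fzib,aumdx] add [ajl,cypwj] -> 12 lines: bwrvo fcvjn ihqni eyh kjfd wuhwc heoiu ajl cypwj ybscu mbfty xck
Hunk 3: at line 8 remove [cypwj,ybscu,mbfty] add [uxirc] -> 10 lines: bwrvo fcvjn ihqni eyh kjfd wuhwc heoiu ajl uxirc xck
Hunk 4: at line 5 remove [wuhwc,heoiu] add [tsko,igte] -> 10 lines: bwrvo fcvjn ihqni eyh kjfd tsko igte ajl uxirc xck
Hunk 5: at line 2 remove [ihqni,eyh] add [rvj,ajfsi,dgcy] -> 11 lines: bwrvo fcvjn rvj ajfsi dgcy kjfd tsko igte ajl uxirc xck
Hunk 6: at line 4 remove [dgcy,kjfd] add [koxu,revn,oylbv] -> 12 lines: bwrvo fcvjn rvj ajfsi koxu revn oylbv tsko igte ajl uxirc xck
Final line count: 12

Answer: 12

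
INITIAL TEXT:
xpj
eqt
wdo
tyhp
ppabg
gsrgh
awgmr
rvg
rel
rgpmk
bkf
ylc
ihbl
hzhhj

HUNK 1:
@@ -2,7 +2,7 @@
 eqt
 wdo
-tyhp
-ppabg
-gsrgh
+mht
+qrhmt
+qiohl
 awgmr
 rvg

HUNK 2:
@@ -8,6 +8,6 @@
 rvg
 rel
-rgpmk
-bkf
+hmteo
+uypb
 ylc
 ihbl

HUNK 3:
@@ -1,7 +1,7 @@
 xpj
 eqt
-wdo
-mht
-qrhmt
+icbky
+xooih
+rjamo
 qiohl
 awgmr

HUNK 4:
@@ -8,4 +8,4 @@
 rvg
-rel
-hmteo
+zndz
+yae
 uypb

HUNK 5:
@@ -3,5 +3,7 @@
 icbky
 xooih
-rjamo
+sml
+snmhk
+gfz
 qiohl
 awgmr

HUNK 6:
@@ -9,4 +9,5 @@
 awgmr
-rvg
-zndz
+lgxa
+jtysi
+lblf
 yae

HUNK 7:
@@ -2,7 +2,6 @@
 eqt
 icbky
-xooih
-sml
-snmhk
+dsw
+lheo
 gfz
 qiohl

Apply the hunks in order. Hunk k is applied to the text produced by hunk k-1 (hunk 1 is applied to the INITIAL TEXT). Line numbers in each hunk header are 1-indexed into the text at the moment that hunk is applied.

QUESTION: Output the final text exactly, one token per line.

Hunk 1: at line 2 remove [tyhp,ppabg,gsrgh] add [mht,qrhmt,qiohl] -> 14 lines: xpj eqt wdo mht qrhmt qiohl awgmr rvg rel rgpmk bkf ylc ihbl hzhhj
Hunk 2: at line 8 remove [rgpmk,bkf] add [hmteo,uypb] -> 14 lines: xpj eqt wdo mht qrhmt qiohl awgmr rvg rel hmteo uypb ylc ihbl hzhhj
Hunk 3: at line 1 remove [wdo,mht,qrhmt] add [icbky,xooih,rjamo] -> 14 lines: xpj eqt icbky xooih rjamo qiohl awgmr rvg rel hmteo uypb ylc ihbl hzhhj
Hunk 4: at line 8 remove [rel,hmteo] add [zndz,yae] -> 14 lines: xpj eqt icbky xooih rjamo qiohl awgmr rvg zndz yae uypb ylc ihbl hzhhj
Hunk 5: at line 3 remove [rjamo] add [sml,snmhk,gfz] -> 16 lines: xpj eqt icbky xooih sml snmhk gfz qiohl awgmr rvg zndz yae uypb ylc ihbl hzhhj
Hunk 6: at line 9 remove [rvg,zndz] add [lgxa,jtysi,lblf] -> 17 lines: xpj eqt icbky xooih sml snmhk gfz qiohl awgmr lgxa jtysi lblf yae uypb ylc ihbl hzhhj
Hunk 7: at line 2 remove [xooih,sml,snmhk] add [dsw,lheo] -> 16 lines: xpj eqt icbky dsw lheo gfz qiohl awgmr lgxa jtysi lblf yae uypb ylc ihbl hzhhj

Answer: xpj
eqt
icbky
dsw
lheo
gfz
qiohl
awgmr
lgxa
jtysi
lblf
yae
uypb
ylc
ihbl
hzhhj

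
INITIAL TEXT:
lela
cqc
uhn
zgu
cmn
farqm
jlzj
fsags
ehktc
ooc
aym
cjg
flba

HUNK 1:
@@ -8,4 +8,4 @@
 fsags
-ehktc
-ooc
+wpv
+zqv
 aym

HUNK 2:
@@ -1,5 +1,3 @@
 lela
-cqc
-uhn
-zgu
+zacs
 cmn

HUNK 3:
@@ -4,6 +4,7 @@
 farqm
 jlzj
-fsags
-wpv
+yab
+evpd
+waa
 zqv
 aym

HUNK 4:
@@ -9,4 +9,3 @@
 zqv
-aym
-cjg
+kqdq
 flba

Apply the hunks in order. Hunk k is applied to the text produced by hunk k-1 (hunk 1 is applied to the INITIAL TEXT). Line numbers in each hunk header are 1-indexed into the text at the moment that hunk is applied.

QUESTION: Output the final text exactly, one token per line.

Hunk 1: at line 8 remove [ehktc,ooc] add [wpv,zqv] -> 13 lines: lela cqc uhn zgu cmn farqm jlzj fsags wpv zqv aym cjg flba
Hunk 2: at line 1 remove [cqc,uhn,zgu] add [zacs] -> 11 lines: lela zacs cmn farqm jlzj fsags wpv zqv aym cjg flba
Hunk 3: at line 4 remove [fsags,wpv] add [yab,evpd,waa] -> 12 lines: lela zacs cmn farqm jlzj yab evpd waa zqv aym cjg flba
Hunk 4: at line 9 remove [aym,cjg] add [kqdq] -> 11 lines: lela zacs cmn farqm jlzj yab evpd waa zqv kqdq flba

Answer: lela
zacs
cmn
farqm
jlzj
yab
evpd
waa
zqv
kqdq
flba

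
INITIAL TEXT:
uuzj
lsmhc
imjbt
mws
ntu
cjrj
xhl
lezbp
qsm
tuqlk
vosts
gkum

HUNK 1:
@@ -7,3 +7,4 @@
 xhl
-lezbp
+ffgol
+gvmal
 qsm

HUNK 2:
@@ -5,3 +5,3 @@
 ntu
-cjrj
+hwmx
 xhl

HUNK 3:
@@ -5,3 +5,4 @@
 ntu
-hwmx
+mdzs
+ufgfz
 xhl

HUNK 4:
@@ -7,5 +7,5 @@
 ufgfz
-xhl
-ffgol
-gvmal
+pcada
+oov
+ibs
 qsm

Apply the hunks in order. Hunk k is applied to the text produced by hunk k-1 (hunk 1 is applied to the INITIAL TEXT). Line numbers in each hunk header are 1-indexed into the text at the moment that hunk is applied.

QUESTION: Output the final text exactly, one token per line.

Answer: uuzj
lsmhc
imjbt
mws
ntu
mdzs
ufgfz
pcada
oov
ibs
qsm
tuqlk
vosts
gkum

Derivation:
Hunk 1: at line 7 remove [lezbp] add [ffgol,gvmal] -> 13 lines: uuzj lsmhc imjbt mws ntu cjrj xhl ffgol gvmal qsm tuqlk vosts gkum
Hunk 2: at line 5 remove [cjrj] add [hwmx] -> 13 lines: uuzj lsmhc imjbt mws ntu hwmx xhl ffgol gvmal qsm tuqlk vosts gkum
Hunk 3: at line 5 remove [hwmx] add [mdzs,ufgfz] -> 14 lines: uuzj lsmhc imjbt mws ntu mdzs ufgfz xhl ffgol gvmal qsm tuqlk vosts gkum
Hunk 4: at line 7 remove [xhl,ffgol,gvmal] add [pcada,oov,ibs] -> 14 lines: uuzj lsmhc imjbt mws ntu mdzs ufgfz pcada oov ibs qsm tuqlk vosts gkum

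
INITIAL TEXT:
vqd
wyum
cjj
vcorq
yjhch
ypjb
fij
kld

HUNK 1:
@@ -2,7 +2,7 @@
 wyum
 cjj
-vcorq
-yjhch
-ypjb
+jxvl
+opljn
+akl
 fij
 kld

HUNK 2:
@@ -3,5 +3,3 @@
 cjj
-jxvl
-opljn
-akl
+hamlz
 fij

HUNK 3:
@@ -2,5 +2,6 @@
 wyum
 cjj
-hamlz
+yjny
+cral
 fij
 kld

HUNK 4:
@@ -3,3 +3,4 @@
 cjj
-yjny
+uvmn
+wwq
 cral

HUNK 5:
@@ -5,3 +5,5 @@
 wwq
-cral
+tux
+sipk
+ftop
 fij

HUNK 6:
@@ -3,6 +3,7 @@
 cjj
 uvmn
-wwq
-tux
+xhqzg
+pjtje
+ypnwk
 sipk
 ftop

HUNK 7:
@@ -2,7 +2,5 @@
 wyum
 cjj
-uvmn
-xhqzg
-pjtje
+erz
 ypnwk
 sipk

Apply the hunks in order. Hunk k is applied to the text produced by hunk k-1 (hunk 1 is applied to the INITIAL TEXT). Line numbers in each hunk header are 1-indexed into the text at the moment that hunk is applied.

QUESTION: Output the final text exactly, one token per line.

Hunk 1: at line 2 remove [vcorq,yjhch,ypjb] add [jxvl,opljn,akl] -> 8 lines: vqd wyum cjj jxvl opljn akl fij kld
Hunk 2: at line 3 remove [jxvl,opljn,akl] add [hamlz] -> 6 lines: vqd wyum cjj hamlz fij kld
Hunk 3: at line 2 remove [hamlz] add [yjny,cral] -> 7 lines: vqd wyum cjj yjny cral fij kld
Hunk 4: at line 3 remove [yjny] add [uvmn,wwq] -> 8 lines: vqd wyum cjj uvmn wwq cral fij kld
Hunk 5: at line 5 remove [cral] add [tux,sipk,ftop] -> 10 lines: vqd wyum cjj uvmn wwq tux sipk ftop fij kld
Hunk 6: at line 3 remove [wwq,tux] add [xhqzg,pjtje,ypnwk] -> 11 lines: vqd wyum cjj uvmn xhqzg pjtje ypnwk sipk ftop fij kld
Hunk 7: at line 2 remove [uvmn,xhqzg,pjtje] add [erz] -> 9 lines: vqd wyum cjj erz ypnwk sipk ftop fij kld

Answer: vqd
wyum
cjj
erz
ypnwk
sipk
ftop
fij
kld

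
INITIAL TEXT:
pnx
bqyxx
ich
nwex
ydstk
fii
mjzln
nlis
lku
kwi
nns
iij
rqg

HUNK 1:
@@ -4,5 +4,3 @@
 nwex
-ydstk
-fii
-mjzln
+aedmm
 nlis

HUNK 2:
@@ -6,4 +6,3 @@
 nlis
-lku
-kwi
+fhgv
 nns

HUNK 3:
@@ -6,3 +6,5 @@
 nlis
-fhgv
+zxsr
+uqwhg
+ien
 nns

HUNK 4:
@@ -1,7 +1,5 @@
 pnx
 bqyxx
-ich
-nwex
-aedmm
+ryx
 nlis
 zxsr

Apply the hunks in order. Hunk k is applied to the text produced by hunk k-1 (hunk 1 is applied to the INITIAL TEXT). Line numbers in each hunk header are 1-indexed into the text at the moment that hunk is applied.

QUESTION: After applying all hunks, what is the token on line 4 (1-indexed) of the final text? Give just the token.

Hunk 1: at line 4 remove [ydstk,fii,mjzln] add [aedmm] -> 11 lines: pnx bqyxx ich nwex aedmm nlis lku kwi nns iij rqg
Hunk 2: at line 6 remove [lku,kwi] add [fhgv] -> 10 lines: pnx bqyxx ich nwex aedmm nlis fhgv nns iij rqg
Hunk 3: at line 6 remove [fhgv] add [zxsr,uqwhg,ien] -> 12 lines: pnx bqyxx ich nwex aedmm nlis zxsr uqwhg ien nns iij rqg
Hunk 4: at line 1 remove [ich,nwex,aedmm] add [ryx] -> 10 lines: pnx bqyxx ryx nlis zxsr uqwhg ien nns iij rqg
Final line 4: nlis

Answer: nlis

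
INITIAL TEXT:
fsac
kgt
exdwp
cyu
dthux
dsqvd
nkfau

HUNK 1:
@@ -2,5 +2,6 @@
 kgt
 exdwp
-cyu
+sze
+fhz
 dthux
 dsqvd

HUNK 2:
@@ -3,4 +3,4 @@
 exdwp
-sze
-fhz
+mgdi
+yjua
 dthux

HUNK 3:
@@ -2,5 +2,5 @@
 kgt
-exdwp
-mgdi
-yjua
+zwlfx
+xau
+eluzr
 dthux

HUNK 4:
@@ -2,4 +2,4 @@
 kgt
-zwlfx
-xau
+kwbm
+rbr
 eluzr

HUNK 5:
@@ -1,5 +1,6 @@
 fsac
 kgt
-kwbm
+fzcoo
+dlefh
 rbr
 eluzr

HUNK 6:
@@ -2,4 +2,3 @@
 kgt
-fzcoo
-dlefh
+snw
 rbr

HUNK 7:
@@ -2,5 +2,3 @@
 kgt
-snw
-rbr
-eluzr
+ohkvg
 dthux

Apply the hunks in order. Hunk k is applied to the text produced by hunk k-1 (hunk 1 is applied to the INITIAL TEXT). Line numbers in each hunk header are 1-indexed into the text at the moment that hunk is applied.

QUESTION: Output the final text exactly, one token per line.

Hunk 1: at line 2 remove [cyu] add [sze,fhz] -> 8 lines: fsac kgt exdwp sze fhz dthux dsqvd nkfau
Hunk 2: at line 3 remove [sze,fhz] add [mgdi,yjua] -> 8 lines: fsac kgt exdwp mgdi yjua dthux dsqvd nkfau
Hunk 3: at line 2 remove [exdwp,mgdi,yjua] add [zwlfx,xau,eluzr] -> 8 lines: fsac kgt zwlfx xau eluzr dthux dsqvd nkfau
Hunk 4: at line 2 remove [zwlfx,xau] add [kwbm,rbr] -> 8 lines: fsac kgt kwbm rbr eluzr dthux dsqvd nkfau
Hunk 5: at line 1 remove [kwbm] add [fzcoo,dlefh] -> 9 lines: fsac kgt fzcoo dlefh rbr eluzr dthux dsqvd nkfau
Hunk 6: at line 2 remove [fzcoo,dlefh] add [snw] -> 8 lines: fsac kgt snw rbr eluzr dthux dsqvd nkfau
Hunk 7: at line 2 remove [snw,rbr,eluzr] add [ohkvg] -> 6 lines: fsac kgt ohkvg dthux dsqvd nkfau

Answer: fsac
kgt
ohkvg
dthux
dsqvd
nkfau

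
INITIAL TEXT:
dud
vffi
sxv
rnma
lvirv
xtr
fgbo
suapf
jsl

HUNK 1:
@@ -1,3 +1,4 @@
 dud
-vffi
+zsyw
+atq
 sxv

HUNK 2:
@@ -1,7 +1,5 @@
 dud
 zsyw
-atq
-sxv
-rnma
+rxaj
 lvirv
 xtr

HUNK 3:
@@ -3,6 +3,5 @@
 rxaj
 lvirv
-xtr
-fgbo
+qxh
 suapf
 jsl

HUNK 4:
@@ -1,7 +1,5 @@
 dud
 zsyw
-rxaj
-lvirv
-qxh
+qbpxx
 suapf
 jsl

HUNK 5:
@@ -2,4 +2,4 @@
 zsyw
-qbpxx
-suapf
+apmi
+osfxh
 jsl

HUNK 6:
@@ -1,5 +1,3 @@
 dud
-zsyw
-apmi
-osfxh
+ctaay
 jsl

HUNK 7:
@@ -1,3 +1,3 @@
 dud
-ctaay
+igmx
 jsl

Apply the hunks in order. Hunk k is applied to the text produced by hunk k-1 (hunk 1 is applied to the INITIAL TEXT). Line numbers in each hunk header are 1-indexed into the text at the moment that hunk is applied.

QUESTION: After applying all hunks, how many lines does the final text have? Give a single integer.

Hunk 1: at line 1 remove [vffi] add [zsyw,atq] -> 10 lines: dud zsyw atq sxv rnma lvirv xtr fgbo suapf jsl
Hunk 2: at line 1 remove [atq,sxv,rnma] add [rxaj] -> 8 lines: dud zsyw rxaj lvirv xtr fgbo suapf jsl
Hunk 3: at line 3 remove [xtr,fgbo] add [qxh] -> 7 lines: dud zsyw rxaj lvirv qxh suapf jsl
Hunk 4: at line 1 remove [rxaj,lvirv,qxh] add [qbpxx] -> 5 lines: dud zsyw qbpxx suapf jsl
Hunk 5: at line 2 remove [qbpxx,suapf] add [apmi,osfxh] -> 5 lines: dud zsyw apmi osfxh jsl
Hunk 6: at line 1 remove [zsyw,apmi,osfxh] add [ctaay] -> 3 lines: dud ctaay jsl
Hunk 7: at line 1 remove [ctaay] add [igmx] -> 3 lines: dud igmx jsl
Final line count: 3

Answer: 3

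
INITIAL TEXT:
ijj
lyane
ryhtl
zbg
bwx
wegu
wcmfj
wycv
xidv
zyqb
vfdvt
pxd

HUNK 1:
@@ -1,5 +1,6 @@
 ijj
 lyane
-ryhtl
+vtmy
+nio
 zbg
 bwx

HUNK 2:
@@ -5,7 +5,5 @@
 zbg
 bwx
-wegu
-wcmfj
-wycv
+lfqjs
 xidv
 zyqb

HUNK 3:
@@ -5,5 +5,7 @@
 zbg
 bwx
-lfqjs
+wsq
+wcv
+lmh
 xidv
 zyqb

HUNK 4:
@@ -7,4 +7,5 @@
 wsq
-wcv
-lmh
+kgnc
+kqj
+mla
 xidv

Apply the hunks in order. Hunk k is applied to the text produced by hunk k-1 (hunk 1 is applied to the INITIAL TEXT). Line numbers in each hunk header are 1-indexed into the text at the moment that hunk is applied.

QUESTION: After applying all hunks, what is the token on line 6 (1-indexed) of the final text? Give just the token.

Answer: bwx

Derivation:
Hunk 1: at line 1 remove [ryhtl] add [vtmy,nio] -> 13 lines: ijj lyane vtmy nio zbg bwx wegu wcmfj wycv xidv zyqb vfdvt pxd
Hunk 2: at line 5 remove [wegu,wcmfj,wycv] add [lfqjs] -> 11 lines: ijj lyane vtmy nio zbg bwx lfqjs xidv zyqb vfdvt pxd
Hunk 3: at line 5 remove [lfqjs] add [wsq,wcv,lmh] -> 13 lines: ijj lyane vtmy nio zbg bwx wsq wcv lmh xidv zyqb vfdvt pxd
Hunk 4: at line 7 remove [wcv,lmh] add [kgnc,kqj,mla] -> 14 lines: ijj lyane vtmy nio zbg bwx wsq kgnc kqj mla xidv zyqb vfdvt pxd
Final line 6: bwx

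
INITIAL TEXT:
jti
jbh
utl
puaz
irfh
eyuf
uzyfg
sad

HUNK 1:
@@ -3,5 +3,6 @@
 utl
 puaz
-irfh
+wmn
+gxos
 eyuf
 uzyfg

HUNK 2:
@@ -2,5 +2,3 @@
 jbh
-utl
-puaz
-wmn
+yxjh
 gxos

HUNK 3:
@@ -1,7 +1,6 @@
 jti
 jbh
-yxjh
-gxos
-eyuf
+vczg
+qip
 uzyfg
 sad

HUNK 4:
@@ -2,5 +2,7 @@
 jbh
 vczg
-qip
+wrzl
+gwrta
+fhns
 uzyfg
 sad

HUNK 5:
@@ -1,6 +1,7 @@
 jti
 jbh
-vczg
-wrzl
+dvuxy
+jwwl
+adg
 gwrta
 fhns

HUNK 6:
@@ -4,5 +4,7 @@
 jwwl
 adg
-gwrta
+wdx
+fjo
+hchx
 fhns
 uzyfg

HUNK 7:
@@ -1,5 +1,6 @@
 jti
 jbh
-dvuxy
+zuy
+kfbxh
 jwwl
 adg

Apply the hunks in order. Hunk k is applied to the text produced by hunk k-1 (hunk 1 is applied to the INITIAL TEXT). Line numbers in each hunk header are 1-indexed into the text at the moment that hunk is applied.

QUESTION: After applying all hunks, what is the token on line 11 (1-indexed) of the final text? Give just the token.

Hunk 1: at line 3 remove [irfh] add [wmn,gxos] -> 9 lines: jti jbh utl puaz wmn gxos eyuf uzyfg sad
Hunk 2: at line 2 remove [utl,puaz,wmn] add [yxjh] -> 7 lines: jti jbh yxjh gxos eyuf uzyfg sad
Hunk 3: at line 1 remove [yxjh,gxos,eyuf] add [vczg,qip] -> 6 lines: jti jbh vczg qip uzyfg sad
Hunk 4: at line 2 remove [qip] add [wrzl,gwrta,fhns] -> 8 lines: jti jbh vczg wrzl gwrta fhns uzyfg sad
Hunk 5: at line 1 remove [vczg,wrzl] add [dvuxy,jwwl,adg] -> 9 lines: jti jbh dvuxy jwwl adg gwrta fhns uzyfg sad
Hunk 6: at line 4 remove [gwrta] add [wdx,fjo,hchx] -> 11 lines: jti jbh dvuxy jwwl adg wdx fjo hchx fhns uzyfg sad
Hunk 7: at line 1 remove [dvuxy] add [zuy,kfbxh] -> 12 lines: jti jbh zuy kfbxh jwwl adg wdx fjo hchx fhns uzyfg sad
Final line 11: uzyfg

Answer: uzyfg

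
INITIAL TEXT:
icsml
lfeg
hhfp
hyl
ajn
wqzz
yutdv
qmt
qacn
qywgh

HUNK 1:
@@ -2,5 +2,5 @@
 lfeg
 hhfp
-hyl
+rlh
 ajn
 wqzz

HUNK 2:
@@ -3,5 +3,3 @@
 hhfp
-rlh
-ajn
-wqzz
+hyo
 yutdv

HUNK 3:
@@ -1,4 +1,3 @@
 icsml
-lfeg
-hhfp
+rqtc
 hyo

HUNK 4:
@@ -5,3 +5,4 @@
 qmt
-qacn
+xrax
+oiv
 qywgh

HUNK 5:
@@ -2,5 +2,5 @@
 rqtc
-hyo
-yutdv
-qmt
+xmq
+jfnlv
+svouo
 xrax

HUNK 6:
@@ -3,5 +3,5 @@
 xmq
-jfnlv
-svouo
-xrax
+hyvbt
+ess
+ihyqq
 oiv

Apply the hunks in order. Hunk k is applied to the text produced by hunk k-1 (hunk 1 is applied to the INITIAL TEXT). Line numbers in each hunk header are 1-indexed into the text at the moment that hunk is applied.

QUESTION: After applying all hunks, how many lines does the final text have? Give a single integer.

Answer: 8

Derivation:
Hunk 1: at line 2 remove [hyl] add [rlh] -> 10 lines: icsml lfeg hhfp rlh ajn wqzz yutdv qmt qacn qywgh
Hunk 2: at line 3 remove [rlh,ajn,wqzz] add [hyo] -> 8 lines: icsml lfeg hhfp hyo yutdv qmt qacn qywgh
Hunk 3: at line 1 remove [lfeg,hhfp] add [rqtc] -> 7 lines: icsml rqtc hyo yutdv qmt qacn qywgh
Hunk 4: at line 5 remove [qacn] add [xrax,oiv] -> 8 lines: icsml rqtc hyo yutdv qmt xrax oiv qywgh
Hunk 5: at line 2 remove [hyo,yutdv,qmt] add [xmq,jfnlv,svouo] -> 8 lines: icsml rqtc xmq jfnlv svouo xrax oiv qywgh
Hunk 6: at line 3 remove [jfnlv,svouo,xrax] add [hyvbt,ess,ihyqq] -> 8 lines: icsml rqtc xmq hyvbt ess ihyqq oiv qywgh
Final line count: 8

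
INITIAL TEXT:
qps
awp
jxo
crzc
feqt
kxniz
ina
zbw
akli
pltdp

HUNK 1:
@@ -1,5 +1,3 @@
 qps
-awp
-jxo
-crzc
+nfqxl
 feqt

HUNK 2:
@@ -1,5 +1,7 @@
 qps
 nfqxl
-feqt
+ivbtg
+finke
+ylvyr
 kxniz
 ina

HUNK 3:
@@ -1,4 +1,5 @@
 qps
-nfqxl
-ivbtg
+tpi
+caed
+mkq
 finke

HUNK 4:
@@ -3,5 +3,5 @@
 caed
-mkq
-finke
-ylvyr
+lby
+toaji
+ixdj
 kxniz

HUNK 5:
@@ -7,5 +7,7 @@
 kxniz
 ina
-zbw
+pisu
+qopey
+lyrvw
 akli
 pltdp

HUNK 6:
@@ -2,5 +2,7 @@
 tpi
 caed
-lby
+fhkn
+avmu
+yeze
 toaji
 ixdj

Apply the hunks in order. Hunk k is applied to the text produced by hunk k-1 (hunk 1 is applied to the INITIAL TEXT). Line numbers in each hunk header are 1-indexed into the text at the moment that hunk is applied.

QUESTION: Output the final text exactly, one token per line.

Hunk 1: at line 1 remove [awp,jxo,crzc] add [nfqxl] -> 8 lines: qps nfqxl feqt kxniz ina zbw akli pltdp
Hunk 2: at line 1 remove [feqt] add [ivbtg,finke,ylvyr] -> 10 lines: qps nfqxl ivbtg finke ylvyr kxniz ina zbw akli pltdp
Hunk 3: at line 1 remove [nfqxl,ivbtg] add [tpi,caed,mkq] -> 11 lines: qps tpi caed mkq finke ylvyr kxniz ina zbw akli pltdp
Hunk 4: at line 3 remove [mkq,finke,ylvyr] add [lby,toaji,ixdj] -> 11 lines: qps tpi caed lby toaji ixdj kxniz ina zbw akli pltdp
Hunk 5: at line 7 remove [zbw] add [pisu,qopey,lyrvw] -> 13 lines: qps tpi caed lby toaji ixdj kxniz ina pisu qopey lyrvw akli pltdp
Hunk 6: at line 2 remove [lby] add [fhkn,avmu,yeze] -> 15 lines: qps tpi caed fhkn avmu yeze toaji ixdj kxniz ina pisu qopey lyrvw akli pltdp

Answer: qps
tpi
caed
fhkn
avmu
yeze
toaji
ixdj
kxniz
ina
pisu
qopey
lyrvw
akli
pltdp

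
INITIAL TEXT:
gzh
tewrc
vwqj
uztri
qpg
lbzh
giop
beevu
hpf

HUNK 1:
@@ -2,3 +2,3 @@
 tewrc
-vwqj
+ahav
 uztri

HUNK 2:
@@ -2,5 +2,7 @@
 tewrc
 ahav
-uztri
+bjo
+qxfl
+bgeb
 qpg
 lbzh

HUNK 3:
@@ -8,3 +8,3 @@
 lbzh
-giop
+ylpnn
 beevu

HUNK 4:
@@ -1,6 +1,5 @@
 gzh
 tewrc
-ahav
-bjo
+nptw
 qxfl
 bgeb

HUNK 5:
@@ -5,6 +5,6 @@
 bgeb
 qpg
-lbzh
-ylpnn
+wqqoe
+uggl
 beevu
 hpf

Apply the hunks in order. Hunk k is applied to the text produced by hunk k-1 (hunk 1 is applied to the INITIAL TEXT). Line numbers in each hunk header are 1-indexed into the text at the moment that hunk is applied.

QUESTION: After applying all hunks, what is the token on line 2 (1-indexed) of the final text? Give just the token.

Hunk 1: at line 2 remove [vwqj] add [ahav] -> 9 lines: gzh tewrc ahav uztri qpg lbzh giop beevu hpf
Hunk 2: at line 2 remove [uztri] add [bjo,qxfl,bgeb] -> 11 lines: gzh tewrc ahav bjo qxfl bgeb qpg lbzh giop beevu hpf
Hunk 3: at line 8 remove [giop] add [ylpnn] -> 11 lines: gzh tewrc ahav bjo qxfl bgeb qpg lbzh ylpnn beevu hpf
Hunk 4: at line 1 remove [ahav,bjo] add [nptw] -> 10 lines: gzh tewrc nptw qxfl bgeb qpg lbzh ylpnn beevu hpf
Hunk 5: at line 5 remove [lbzh,ylpnn] add [wqqoe,uggl] -> 10 lines: gzh tewrc nptw qxfl bgeb qpg wqqoe uggl beevu hpf
Final line 2: tewrc

Answer: tewrc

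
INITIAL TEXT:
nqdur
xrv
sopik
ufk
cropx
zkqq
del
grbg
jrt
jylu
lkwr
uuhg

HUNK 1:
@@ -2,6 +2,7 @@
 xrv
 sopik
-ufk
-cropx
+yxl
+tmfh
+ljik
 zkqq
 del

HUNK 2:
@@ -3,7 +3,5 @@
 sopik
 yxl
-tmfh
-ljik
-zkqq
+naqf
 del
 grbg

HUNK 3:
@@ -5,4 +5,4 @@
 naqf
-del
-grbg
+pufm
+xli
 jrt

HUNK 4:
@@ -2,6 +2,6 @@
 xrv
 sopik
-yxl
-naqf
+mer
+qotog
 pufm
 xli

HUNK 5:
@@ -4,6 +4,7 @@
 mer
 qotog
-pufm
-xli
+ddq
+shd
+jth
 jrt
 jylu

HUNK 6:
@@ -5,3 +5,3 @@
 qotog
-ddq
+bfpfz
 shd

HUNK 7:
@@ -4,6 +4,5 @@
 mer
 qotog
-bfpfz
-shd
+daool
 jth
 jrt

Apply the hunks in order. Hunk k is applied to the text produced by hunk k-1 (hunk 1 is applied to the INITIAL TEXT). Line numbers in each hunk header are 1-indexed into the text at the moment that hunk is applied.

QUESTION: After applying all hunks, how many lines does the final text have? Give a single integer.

Answer: 11

Derivation:
Hunk 1: at line 2 remove [ufk,cropx] add [yxl,tmfh,ljik] -> 13 lines: nqdur xrv sopik yxl tmfh ljik zkqq del grbg jrt jylu lkwr uuhg
Hunk 2: at line 3 remove [tmfh,ljik,zkqq] add [naqf] -> 11 lines: nqdur xrv sopik yxl naqf del grbg jrt jylu lkwr uuhg
Hunk 3: at line 5 remove [del,grbg] add [pufm,xli] -> 11 lines: nqdur xrv sopik yxl naqf pufm xli jrt jylu lkwr uuhg
Hunk 4: at line 2 remove [yxl,naqf] add [mer,qotog] -> 11 lines: nqdur xrv sopik mer qotog pufm xli jrt jylu lkwr uuhg
Hunk 5: at line 4 remove [pufm,xli] add [ddq,shd,jth] -> 12 lines: nqdur xrv sopik mer qotog ddq shd jth jrt jylu lkwr uuhg
Hunk 6: at line 5 remove [ddq] add [bfpfz] -> 12 lines: nqdur xrv sopik mer qotog bfpfz shd jth jrt jylu lkwr uuhg
Hunk 7: at line 4 remove [bfpfz,shd] add [daool] -> 11 lines: nqdur xrv sopik mer qotog daool jth jrt jylu lkwr uuhg
Final line count: 11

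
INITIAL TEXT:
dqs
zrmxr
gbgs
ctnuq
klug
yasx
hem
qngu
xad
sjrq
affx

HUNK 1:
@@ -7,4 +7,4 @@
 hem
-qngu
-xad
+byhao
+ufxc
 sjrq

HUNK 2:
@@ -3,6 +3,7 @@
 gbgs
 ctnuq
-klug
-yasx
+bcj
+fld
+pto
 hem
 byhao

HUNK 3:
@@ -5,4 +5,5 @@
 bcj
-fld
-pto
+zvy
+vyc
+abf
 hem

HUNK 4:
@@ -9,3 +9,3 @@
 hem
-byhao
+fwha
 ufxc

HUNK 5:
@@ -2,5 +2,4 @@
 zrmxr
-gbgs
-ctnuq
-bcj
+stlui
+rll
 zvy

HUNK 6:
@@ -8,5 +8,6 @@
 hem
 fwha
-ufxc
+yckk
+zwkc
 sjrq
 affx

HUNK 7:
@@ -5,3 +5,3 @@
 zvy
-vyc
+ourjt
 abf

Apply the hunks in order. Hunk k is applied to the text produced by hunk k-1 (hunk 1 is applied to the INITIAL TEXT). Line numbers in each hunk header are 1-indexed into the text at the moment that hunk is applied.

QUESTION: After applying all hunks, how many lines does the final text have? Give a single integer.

Hunk 1: at line 7 remove [qngu,xad] add [byhao,ufxc] -> 11 lines: dqs zrmxr gbgs ctnuq klug yasx hem byhao ufxc sjrq affx
Hunk 2: at line 3 remove [klug,yasx] add [bcj,fld,pto] -> 12 lines: dqs zrmxr gbgs ctnuq bcj fld pto hem byhao ufxc sjrq affx
Hunk 3: at line 5 remove [fld,pto] add [zvy,vyc,abf] -> 13 lines: dqs zrmxr gbgs ctnuq bcj zvy vyc abf hem byhao ufxc sjrq affx
Hunk 4: at line 9 remove [byhao] add [fwha] -> 13 lines: dqs zrmxr gbgs ctnuq bcj zvy vyc abf hem fwha ufxc sjrq affx
Hunk 5: at line 2 remove [gbgs,ctnuq,bcj] add [stlui,rll] -> 12 lines: dqs zrmxr stlui rll zvy vyc abf hem fwha ufxc sjrq affx
Hunk 6: at line 8 remove [ufxc] add [yckk,zwkc] -> 13 lines: dqs zrmxr stlui rll zvy vyc abf hem fwha yckk zwkc sjrq affx
Hunk 7: at line 5 remove [vyc] add [ourjt] -> 13 lines: dqs zrmxr stlui rll zvy ourjt abf hem fwha yckk zwkc sjrq affx
Final line count: 13

Answer: 13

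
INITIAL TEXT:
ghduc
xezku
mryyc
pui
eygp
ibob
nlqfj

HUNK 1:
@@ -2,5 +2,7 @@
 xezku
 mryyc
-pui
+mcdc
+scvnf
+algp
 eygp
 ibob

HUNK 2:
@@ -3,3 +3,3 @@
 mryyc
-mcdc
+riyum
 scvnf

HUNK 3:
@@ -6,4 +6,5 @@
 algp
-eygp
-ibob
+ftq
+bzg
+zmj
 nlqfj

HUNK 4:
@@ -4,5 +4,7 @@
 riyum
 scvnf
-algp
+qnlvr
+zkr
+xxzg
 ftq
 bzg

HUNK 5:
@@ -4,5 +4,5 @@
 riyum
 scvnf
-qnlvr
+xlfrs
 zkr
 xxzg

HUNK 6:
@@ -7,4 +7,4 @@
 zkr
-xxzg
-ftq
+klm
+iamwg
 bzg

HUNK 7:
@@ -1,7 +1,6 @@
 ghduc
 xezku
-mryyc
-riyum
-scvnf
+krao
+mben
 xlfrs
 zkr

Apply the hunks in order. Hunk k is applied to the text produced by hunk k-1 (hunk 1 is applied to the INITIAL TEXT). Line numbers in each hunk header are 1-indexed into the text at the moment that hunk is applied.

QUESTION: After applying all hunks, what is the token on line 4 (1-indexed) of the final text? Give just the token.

Hunk 1: at line 2 remove [pui] add [mcdc,scvnf,algp] -> 9 lines: ghduc xezku mryyc mcdc scvnf algp eygp ibob nlqfj
Hunk 2: at line 3 remove [mcdc] add [riyum] -> 9 lines: ghduc xezku mryyc riyum scvnf algp eygp ibob nlqfj
Hunk 3: at line 6 remove [eygp,ibob] add [ftq,bzg,zmj] -> 10 lines: ghduc xezku mryyc riyum scvnf algp ftq bzg zmj nlqfj
Hunk 4: at line 4 remove [algp] add [qnlvr,zkr,xxzg] -> 12 lines: ghduc xezku mryyc riyum scvnf qnlvr zkr xxzg ftq bzg zmj nlqfj
Hunk 5: at line 4 remove [qnlvr] add [xlfrs] -> 12 lines: ghduc xezku mryyc riyum scvnf xlfrs zkr xxzg ftq bzg zmj nlqfj
Hunk 6: at line 7 remove [xxzg,ftq] add [klm,iamwg] -> 12 lines: ghduc xezku mryyc riyum scvnf xlfrs zkr klm iamwg bzg zmj nlqfj
Hunk 7: at line 1 remove [mryyc,riyum,scvnf] add [krao,mben] -> 11 lines: ghduc xezku krao mben xlfrs zkr klm iamwg bzg zmj nlqfj
Final line 4: mben

Answer: mben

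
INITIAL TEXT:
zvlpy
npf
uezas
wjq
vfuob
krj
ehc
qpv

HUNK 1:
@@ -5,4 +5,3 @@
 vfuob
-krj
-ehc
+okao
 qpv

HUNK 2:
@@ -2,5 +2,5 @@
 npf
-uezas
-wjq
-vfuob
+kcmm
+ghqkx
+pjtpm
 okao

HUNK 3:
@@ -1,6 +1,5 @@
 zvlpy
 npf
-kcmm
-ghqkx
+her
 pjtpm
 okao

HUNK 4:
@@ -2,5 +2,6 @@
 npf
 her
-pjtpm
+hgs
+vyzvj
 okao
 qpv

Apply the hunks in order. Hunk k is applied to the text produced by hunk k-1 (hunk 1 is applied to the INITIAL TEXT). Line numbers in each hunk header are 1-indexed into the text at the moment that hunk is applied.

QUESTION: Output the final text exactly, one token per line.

Answer: zvlpy
npf
her
hgs
vyzvj
okao
qpv

Derivation:
Hunk 1: at line 5 remove [krj,ehc] add [okao] -> 7 lines: zvlpy npf uezas wjq vfuob okao qpv
Hunk 2: at line 2 remove [uezas,wjq,vfuob] add [kcmm,ghqkx,pjtpm] -> 7 lines: zvlpy npf kcmm ghqkx pjtpm okao qpv
Hunk 3: at line 1 remove [kcmm,ghqkx] add [her] -> 6 lines: zvlpy npf her pjtpm okao qpv
Hunk 4: at line 2 remove [pjtpm] add [hgs,vyzvj] -> 7 lines: zvlpy npf her hgs vyzvj okao qpv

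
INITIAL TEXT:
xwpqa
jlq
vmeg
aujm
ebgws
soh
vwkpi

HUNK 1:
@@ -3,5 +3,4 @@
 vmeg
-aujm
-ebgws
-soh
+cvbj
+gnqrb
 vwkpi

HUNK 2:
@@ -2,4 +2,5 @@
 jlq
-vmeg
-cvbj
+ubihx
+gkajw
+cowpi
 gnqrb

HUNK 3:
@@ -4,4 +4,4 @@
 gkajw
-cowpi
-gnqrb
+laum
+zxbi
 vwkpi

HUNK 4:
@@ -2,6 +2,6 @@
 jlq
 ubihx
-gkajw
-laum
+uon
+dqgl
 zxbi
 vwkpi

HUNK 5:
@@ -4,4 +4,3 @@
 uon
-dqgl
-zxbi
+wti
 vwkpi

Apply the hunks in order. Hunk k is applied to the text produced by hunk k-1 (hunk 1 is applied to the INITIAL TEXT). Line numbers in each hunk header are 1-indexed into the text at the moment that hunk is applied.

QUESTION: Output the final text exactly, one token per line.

Hunk 1: at line 3 remove [aujm,ebgws,soh] add [cvbj,gnqrb] -> 6 lines: xwpqa jlq vmeg cvbj gnqrb vwkpi
Hunk 2: at line 2 remove [vmeg,cvbj] add [ubihx,gkajw,cowpi] -> 7 lines: xwpqa jlq ubihx gkajw cowpi gnqrb vwkpi
Hunk 3: at line 4 remove [cowpi,gnqrb] add [laum,zxbi] -> 7 lines: xwpqa jlq ubihx gkajw laum zxbi vwkpi
Hunk 4: at line 2 remove [gkajw,laum] add [uon,dqgl] -> 7 lines: xwpqa jlq ubihx uon dqgl zxbi vwkpi
Hunk 5: at line 4 remove [dqgl,zxbi] add [wti] -> 6 lines: xwpqa jlq ubihx uon wti vwkpi

Answer: xwpqa
jlq
ubihx
uon
wti
vwkpi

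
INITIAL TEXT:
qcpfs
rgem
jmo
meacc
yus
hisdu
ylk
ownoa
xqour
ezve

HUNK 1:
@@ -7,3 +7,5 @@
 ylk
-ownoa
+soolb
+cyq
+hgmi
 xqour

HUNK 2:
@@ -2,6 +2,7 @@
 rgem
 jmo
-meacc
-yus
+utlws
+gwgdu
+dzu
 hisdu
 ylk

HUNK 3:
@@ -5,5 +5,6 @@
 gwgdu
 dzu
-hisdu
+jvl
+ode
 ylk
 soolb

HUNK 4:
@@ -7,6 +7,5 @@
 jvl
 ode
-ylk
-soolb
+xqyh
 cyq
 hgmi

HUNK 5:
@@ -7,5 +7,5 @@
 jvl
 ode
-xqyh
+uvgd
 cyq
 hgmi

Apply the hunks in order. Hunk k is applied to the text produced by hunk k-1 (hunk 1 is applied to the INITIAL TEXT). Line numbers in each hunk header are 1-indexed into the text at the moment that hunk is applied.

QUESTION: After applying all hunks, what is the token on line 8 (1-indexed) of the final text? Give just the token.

Answer: ode

Derivation:
Hunk 1: at line 7 remove [ownoa] add [soolb,cyq,hgmi] -> 12 lines: qcpfs rgem jmo meacc yus hisdu ylk soolb cyq hgmi xqour ezve
Hunk 2: at line 2 remove [meacc,yus] add [utlws,gwgdu,dzu] -> 13 lines: qcpfs rgem jmo utlws gwgdu dzu hisdu ylk soolb cyq hgmi xqour ezve
Hunk 3: at line 5 remove [hisdu] add [jvl,ode] -> 14 lines: qcpfs rgem jmo utlws gwgdu dzu jvl ode ylk soolb cyq hgmi xqour ezve
Hunk 4: at line 7 remove [ylk,soolb] add [xqyh] -> 13 lines: qcpfs rgem jmo utlws gwgdu dzu jvl ode xqyh cyq hgmi xqour ezve
Hunk 5: at line 7 remove [xqyh] add [uvgd] -> 13 lines: qcpfs rgem jmo utlws gwgdu dzu jvl ode uvgd cyq hgmi xqour ezve
Final line 8: ode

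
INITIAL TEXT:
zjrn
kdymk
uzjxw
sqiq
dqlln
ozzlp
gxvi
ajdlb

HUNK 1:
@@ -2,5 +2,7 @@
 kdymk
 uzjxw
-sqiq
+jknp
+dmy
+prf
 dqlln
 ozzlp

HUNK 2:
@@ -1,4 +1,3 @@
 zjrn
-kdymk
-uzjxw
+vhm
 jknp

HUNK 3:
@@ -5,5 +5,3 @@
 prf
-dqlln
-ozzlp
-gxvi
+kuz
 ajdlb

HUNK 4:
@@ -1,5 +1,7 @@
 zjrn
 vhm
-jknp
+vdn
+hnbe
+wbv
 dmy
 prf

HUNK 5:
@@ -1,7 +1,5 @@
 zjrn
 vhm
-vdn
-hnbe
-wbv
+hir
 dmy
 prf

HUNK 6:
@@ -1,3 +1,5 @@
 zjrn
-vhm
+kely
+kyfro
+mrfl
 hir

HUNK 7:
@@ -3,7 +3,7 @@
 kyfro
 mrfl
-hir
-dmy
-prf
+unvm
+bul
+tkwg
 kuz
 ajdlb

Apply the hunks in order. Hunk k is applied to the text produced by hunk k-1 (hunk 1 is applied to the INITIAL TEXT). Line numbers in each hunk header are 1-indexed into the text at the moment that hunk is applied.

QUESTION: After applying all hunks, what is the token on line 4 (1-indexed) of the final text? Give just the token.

Answer: mrfl

Derivation:
Hunk 1: at line 2 remove [sqiq] add [jknp,dmy,prf] -> 10 lines: zjrn kdymk uzjxw jknp dmy prf dqlln ozzlp gxvi ajdlb
Hunk 2: at line 1 remove [kdymk,uzjxw] add [vhm] -> 9 lines: zjrn vhm jknp dmy prf dqlln ozzlp gxvi ajdlb
Hunk 3: at line 5 remove [dqlln,ozzlp,gxvi] add [kuz] -> 7 lines: zjrn vhm jknp dmy prf kuz ajdlb
Hunk 4: at line 1 remove [jknp] add [vdn,hnbe,wbv] -> 9 lines: zjrn vhm vdn hnbe wbv dmy prf kuz ajdlb
Hunk 5: at line 1 remove [vdn,hnbe,wbv] add [hir] -> 7 lines: zjrn vhm hir dmy prf kuz ajdlb
Hunk 6: at line 1 remove [vhm] add [kely,kyfro,mrfl] -> 9 lines: zjrn kely kyfro mrfl hir dmy prf kuz ajdlb
Hunk 7: at line 3 remove [hir,dmy,prf] add [unvm,bul,tkwg] -> 9 lines: zjrn kely kyfro mrfl unvm bul tkwg kuz ajdlb
Final line 4: mrfl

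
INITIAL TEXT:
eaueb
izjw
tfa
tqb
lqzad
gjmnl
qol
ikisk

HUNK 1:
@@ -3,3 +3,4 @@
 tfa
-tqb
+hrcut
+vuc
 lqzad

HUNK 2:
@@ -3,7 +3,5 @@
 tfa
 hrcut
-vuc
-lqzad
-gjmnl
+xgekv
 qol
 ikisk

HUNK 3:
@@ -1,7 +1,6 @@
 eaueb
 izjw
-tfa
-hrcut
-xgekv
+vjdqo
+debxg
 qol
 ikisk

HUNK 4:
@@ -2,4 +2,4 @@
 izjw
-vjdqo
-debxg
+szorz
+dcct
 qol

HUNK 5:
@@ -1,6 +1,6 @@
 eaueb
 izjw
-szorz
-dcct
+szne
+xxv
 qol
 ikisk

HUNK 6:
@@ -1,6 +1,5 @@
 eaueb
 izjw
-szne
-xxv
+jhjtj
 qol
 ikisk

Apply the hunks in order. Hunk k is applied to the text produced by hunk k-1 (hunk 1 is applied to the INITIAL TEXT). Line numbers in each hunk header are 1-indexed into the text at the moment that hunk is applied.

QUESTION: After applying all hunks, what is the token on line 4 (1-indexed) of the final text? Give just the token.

Answer: qol

Derivation:
Hunk 1: at line 3 remove [tqb] add [hrcut,vuc] -> 9 lines: eaueb izjw tfa hrcut vuc lqzad gjmnl qol ikisk
Hunk 2: at line 3 remove [vuc,lqzad,gjmnl] add [xgekv] -> 7 lines: eaueb izjw tfa hrcut xgekv qol ikisk
Hunk 3: at line 1 remove [tfa,hrcut,xgekv] add [vjdqo,debxg] -> 6 lines: eaueb izjw vjdqo debxg qol ikisk
Hunk 4: at line 2 remove [vjdqo,debxg] add [szorz,dcct] -> 6 lines: eaueb izjw szorz dcct qol ikisk
Hunk 5: at line 1 remove [szorz,dcct] add [szne,xxv] -> 6 lines: eaueb izjw szne xxv qol ikisk
Hunk 6: at line 1 remove [szne,xxv] add [jhjtj] -> 5 lines: eaueb izjw jhjtj qol ikisk
Final line 4: qol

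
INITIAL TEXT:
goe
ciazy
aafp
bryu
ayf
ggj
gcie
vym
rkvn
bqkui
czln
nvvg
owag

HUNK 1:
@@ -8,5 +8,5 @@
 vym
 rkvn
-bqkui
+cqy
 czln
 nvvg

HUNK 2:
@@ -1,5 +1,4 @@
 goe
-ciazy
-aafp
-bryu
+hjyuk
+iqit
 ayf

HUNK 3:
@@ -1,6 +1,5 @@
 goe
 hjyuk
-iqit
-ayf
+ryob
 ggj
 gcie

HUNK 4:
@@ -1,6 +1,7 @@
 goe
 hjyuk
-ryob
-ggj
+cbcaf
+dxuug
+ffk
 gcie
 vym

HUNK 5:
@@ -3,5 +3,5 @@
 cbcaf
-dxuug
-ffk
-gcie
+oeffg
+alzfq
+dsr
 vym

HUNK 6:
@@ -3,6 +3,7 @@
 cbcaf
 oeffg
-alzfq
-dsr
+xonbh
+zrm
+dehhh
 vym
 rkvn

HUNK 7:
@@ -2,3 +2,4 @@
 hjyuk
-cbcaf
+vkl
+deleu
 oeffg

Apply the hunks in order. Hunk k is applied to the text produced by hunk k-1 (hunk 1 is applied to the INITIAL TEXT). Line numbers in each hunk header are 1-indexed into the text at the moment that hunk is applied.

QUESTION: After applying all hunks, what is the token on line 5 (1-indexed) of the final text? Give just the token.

Answer: oeffg

Derivation:
Hunk 1: at line 8 remove [bqkui] add [cqy] -> 13 lines: goe ciazy aafp bryu ayf ggj gcie vym rkvn cqy czln nvvg owag
Hunk 2: at line 1 remove [ciazy,aafp,bryu] add [hjyuk,iqit] -> 12 lines: goe hjyuk iqit ayf ggj gcie vym rkvn cqy czln nvvg owag
Hunk 3: at line 1 remove [iqit,ayf] add [ryob] -> 11 lines: goe hjyuk ryob ggj gcie vym rkvn cqy czln nvvg owag
Hunk 4: at line 1 remove [ryob,ggj] add [cbcaf,dxuug,ffk] -> 12 lines: goe hjyuk cbcaf dxuug ffk gcie vym rkvn cqy czln nvvg owag
Hunk 5: at line 3 remove [dxuug,ffk,gcie] add [oeffg,alzfq,dsr] -> 12 lines: goe hjyuk cbcaf oeffg alzfq dsr vym rkvn cqy czln nvvg owag
Hunk 6: at line 3 remove [alzfq,dsr] add [xonbh,zrm,dehhh] -> 13 lines: goe hjyuk cbcaf oeffg xonbh zrm dehhh vym rkvn cqy czln nvvg owag
Hunk 7: at line 2 remove [cbcaf] add [vkl,deleu] -> 14 lines: goe hjyuk vkl deleu oeffg xonbh zrm dehhh vym rkvn cqy czln nvvg owag
Final line 5: oeffg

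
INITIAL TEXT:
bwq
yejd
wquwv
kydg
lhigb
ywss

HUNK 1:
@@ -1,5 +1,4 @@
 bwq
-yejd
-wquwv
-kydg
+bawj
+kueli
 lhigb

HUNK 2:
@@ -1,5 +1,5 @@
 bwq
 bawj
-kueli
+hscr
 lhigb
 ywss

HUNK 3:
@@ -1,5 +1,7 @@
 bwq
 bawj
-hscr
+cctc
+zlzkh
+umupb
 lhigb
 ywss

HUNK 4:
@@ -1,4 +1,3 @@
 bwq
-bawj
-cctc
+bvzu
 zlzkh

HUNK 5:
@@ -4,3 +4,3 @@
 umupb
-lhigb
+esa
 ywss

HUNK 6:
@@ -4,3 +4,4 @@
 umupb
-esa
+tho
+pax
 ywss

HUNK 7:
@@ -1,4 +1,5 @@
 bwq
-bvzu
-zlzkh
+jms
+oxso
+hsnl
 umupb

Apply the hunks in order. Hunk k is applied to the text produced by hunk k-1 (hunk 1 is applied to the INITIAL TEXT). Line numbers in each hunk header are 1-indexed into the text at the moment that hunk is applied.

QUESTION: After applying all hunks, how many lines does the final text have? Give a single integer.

Hunk 1: at line 1 remove [yejd,wquwv,kydg] add [bawj,kueli] -> 5 lines: bwq bawj kueli lhigb ywss
Hunk 2: at line 1 remove [kueli] add [hscr] -> 5 lines: bwq bawj hscr lhigb ywss
Hunk 3: at line 1 remove [hscr] add [cctc,zlzkh,umupb] -> 7 lines: bwq bawj cctc zlzkh umupb lhigb ywss
Hunk 4: at line 1 remove [bawj,cctc] add [bvzu] -> 6 lines: bwq bvzu zlzkh umupb lhigb ywss
Hunk 5: at line 4 remove [lhigb] add [esa] -> 6 lines: bwq bvzu zlzkh umupb esa ywss
Hunk 6: at line 4 remove [esa] add [tho,pax] -> 7 lines: bwq bvzu zlzkh umupb tho pax ywss
Hunk 7: at line 1 remove [bvzu,zlzkh] add [jms,oxso,hsnl] -> 8 lines: bwq jms oxso hsnl umupb tho pax ywss
Final line count: 8

Answer: 8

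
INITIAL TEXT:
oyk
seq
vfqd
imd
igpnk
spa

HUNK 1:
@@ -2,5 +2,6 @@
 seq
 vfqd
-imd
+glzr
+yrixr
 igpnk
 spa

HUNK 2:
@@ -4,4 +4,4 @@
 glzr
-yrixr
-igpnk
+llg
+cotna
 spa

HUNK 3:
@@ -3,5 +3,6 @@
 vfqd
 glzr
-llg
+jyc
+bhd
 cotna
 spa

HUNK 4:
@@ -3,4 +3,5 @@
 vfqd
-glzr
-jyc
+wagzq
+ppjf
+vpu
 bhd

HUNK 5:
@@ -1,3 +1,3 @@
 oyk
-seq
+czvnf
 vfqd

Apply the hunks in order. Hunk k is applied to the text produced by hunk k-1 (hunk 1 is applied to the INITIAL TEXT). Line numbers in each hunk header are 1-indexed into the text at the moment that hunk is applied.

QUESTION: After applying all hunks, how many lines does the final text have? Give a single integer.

Hunk 1: at line 2 remove [imd] add [glzr,yrixr] -> 7 lines: oyk seq vfqd glzr yrixr igpnk spa
Hunk 2: at line 4 remove [yrixr,igpnk] add [llg,cotna] -> 7 lines: oyk seq vfqd glzr llg cotna spa
Hunk 3: at line 3 remove [llg] add [jyc,bhd] -> 8 lines: oyk seq vfqd glzr jyc bhd cotna spa
Hunk 4: at line 3 remove [glzr,jyc] add [wagzq,ppjf,vpu] -> 9 lines: oyk seq vfqd wagzq ppjf vpu bhd cotna spa
Hunk 5: at line 1 remove [seq] add [czvnf] -> 9 lines: oyk czvnf vfqd wagzq ppjf vpu bhd cotna spa
Final line count: 9

Answer: 9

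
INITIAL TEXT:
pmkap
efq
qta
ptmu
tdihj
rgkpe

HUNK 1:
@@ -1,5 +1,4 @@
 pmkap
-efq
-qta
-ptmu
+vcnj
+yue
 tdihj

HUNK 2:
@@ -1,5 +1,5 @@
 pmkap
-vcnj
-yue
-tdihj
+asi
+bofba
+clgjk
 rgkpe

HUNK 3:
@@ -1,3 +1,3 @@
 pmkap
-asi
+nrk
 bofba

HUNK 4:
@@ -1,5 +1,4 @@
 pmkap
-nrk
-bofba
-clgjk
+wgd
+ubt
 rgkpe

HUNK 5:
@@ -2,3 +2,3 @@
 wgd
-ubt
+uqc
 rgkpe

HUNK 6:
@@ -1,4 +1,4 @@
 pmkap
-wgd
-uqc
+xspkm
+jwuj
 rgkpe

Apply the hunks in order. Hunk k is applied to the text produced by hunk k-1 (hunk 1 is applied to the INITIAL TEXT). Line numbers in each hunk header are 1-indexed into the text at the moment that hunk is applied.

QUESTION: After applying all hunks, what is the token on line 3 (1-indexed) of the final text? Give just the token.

Answer: jwuj

Derivation:
Hunk 1: at line 1 remove [efq,qta,ptmu] add [vcnj,yue] -> 5 lines: pmkap vcnj yue tdihj rgkpe
Hunk 2: at line 1 remove [vcnj,yue,tdihj] add [asi,bofba,clgjk] -> 5 lines: pmkap asi bofba clgjk rgkpe
Hunk 3: at line 1 remove [asi] add [nrk] -> 5 lines: pmkap nrk bofba clgjk rgkpe
Hunk 4: at line 1 remove [nrk,bofba,clgjk] add [wgd,ubt] -> 4 lines: pmkap wgd ubt rgkpe
Hunk 5: at line 2 remove [ubt] add [uqc] -> 4 lines: pmkap wgd uqc rgkpe
Hunk 6: at line 1 remove [wgd,uqc] add [xspkm,jwuj] -> 4 lines: pmkap xspkm jwuj rgkpe
Final line 3: jwuj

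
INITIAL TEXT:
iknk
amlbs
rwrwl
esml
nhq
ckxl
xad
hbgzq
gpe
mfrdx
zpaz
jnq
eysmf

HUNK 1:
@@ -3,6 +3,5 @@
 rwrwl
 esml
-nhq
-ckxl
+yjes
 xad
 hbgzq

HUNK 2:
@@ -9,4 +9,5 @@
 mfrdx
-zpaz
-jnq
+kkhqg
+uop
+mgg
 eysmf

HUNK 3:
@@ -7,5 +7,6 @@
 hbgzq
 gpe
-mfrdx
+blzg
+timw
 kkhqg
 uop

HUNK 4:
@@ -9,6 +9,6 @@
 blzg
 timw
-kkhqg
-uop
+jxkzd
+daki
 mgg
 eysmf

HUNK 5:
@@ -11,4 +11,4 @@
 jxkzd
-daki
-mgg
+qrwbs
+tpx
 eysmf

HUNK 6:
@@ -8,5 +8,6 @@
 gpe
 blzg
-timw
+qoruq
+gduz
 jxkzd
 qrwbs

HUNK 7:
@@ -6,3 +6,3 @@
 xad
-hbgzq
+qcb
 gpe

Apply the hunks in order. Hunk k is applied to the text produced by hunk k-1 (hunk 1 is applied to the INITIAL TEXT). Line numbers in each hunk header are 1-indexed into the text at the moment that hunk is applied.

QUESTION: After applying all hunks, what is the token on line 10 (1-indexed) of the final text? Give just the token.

Hunk 1: at line 3 remove [nhq,ckxl] add [yjes] -> 12 lines: iknk amlbs rwrwl esml yjes xad hbgzq gpe mfrdx zpaz jnq eysmf
Hunk 2: at line 9 remove [zpaz,jnq] add [kkhqg,uop,mgg] -> 13 lines: iknk amlbs rwrwl esml yjes xad hbgzq gpe mfrdx kkhqg uop mgg eysmf
Hunk 3: at line 7 remove [mfrdx] add [blzg,timw] -> 14 lines: iknk amlbs rwrwl esml yjes xad hbgzq gpe blzg timw kkhqg uop mgg eysmf
Hunk 4: at line 9 remove [kkhqg,uop] add [jxkzd,daki] -> 14 lines: iknk amlbs rwrwl esml yjes xad hbgzq gpe blzg timw jxkzd daki mgg eysmf
Hunk 5: at line 11 remove [daki,mgg] add [qrwbs,tpx] -> 14 lines: iknk amlbs rwrwl esml yjes xad hbgzq gpe blzg timw jxkzd qrwbs tpx eysmf
Hunk 6: at line 8 remove [timw] add [qoruq,gduz] -> 15 lines: iknk amlbs rwrwl esml yjes xad hbgzq gpe blzg qoruq gduz jxkzd qrwbs tpx eysmf
Hunk 7: at line 6 remove [hbgzq] add [qcb] -> 15 lines: iknk amlbs rwrwl esml yjes xad qcb gpe blzg qoruq gduz jxkzd qrwbs tpx eysmf
Final line 10: qoruq

Answer: qoruq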